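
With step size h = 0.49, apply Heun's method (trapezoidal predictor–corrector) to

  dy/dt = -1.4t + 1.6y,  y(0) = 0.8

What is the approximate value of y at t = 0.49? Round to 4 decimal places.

Heun: k1 = f(t_n, y_n); k2 = f(t_n + h, y_n + h·k1); y_{n+1} = y_n + (h/2)·(k1 + k2).
t=0.000000, y=0.800000:
  k1 = f(0.000000, 0.800000) = 1.280000
  k2 = f(0.490000, 1.427200) = 1.597520
  y ← 0.800000 + (0.49/2)·(1.280000 + 1.597520) = 1.504992
y(0.49) ≈ 1.5050

1.5050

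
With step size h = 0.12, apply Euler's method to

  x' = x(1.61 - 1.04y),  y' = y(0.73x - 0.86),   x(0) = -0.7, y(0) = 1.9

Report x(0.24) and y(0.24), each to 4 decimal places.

Euler on (x,y): x_{n+1} = x_n + h·x', y_{n+1} = y_n + h·y'.
0.000000: (-0.700000, 1.900000); f=(0.256200, -2.604900) → (-0.669256, 1.587412)
0.120000: (-0.669256, 1.587412); f=(0.027378, -2.140715) → (-0.665971, 1.330526)
(x(0.24), y(0.24)) ≈ (-0.6660, 1.3305)

-0.6660, 1.3305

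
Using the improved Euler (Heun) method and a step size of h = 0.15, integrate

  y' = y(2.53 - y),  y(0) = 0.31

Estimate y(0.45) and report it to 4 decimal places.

0.7620

Heun: k1 = f(t_n, y_n); k2 = f(t_n + h, y_n + h·k1); y_{n+1} = y_n + (h/2)·(k1 + k2).
t=0.000000, y=0.310000:
  k1 = f(0.000000, 0.310000) = 0.688200
  k2 = f(0.150000, 0.413230) = 0.874713
  y ← 0.310000 + (0.15/2)·(0.688200 + 0.874713) = 0.427218
t=0.150000, y=0.427218:
  k1 = f(0.150000, 0.427218) = 0.898347
  k2 = f(0.300000, 0.561971) = 1.105975
  y ← 0.427218 + (0.15/2)·(0.898347 + 1.105975) = 0.577543
t=0.300000, y=0.577543:
  k1 = f(0.300000, 0.577543) = 1.127627
  k2 = f(0.450000, 0.746687) = 1.331576
  y ← 0.577543 + (0.15/2)·(1.127627 + 1.331576) = 0.761983
y(0.45) ≈ 0.7620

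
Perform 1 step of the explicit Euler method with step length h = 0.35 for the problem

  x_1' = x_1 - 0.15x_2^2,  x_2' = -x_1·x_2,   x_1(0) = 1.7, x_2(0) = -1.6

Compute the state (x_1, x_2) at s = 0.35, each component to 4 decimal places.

2.1606, -0.6480

Euler on (x_1,x_2): x_1_{n+1} = x_1_n + h·x_1', x_2_{n+1} = x_2_n + h·x_2'.
0.000000: (1.700000, -1.600000); f=(1.316000, 2.720000) → (2.160600, -0.648000)
(x_1(0.35), x_2(0.35)) ≈ (2.1606, -0.6480)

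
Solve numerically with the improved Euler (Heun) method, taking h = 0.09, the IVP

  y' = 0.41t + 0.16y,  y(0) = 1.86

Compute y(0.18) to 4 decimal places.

1.9210

Heun: k1 = f(t_n, y_n); k2 = f(t_n + h, y_n + h·k1); y_{n+1} = y_n + (h/2)·(k1 + k2).
t=0.000000, y=1.860000:
  k1 = f(0.000000, 1.860000) = 0.297600
  k2 = f(0.090000, 1.886784) = 0.338785
  y ← 1.860000 + (0.09/2)·(0.297600 + 0.338785) = 1.888637
t=0.090000, y=1.888637:
  k1 = f(0.090000, 1.888637) = 0.339082
  k2 = f(0.180000, 1.919155) = 0.380865
  y ← 1.888637 + (0.09/2)·(0.339082 + 0.380865) = 1.921035
y(0.18) ≈ 1.9210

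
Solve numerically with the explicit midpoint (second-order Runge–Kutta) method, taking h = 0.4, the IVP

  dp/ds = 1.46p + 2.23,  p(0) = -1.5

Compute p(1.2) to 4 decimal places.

-1.3794

Midpoint: k1 = f(s_n, p_n); k2 = f(s_n + h/2, p_n + (h/2)·k1); p_{n+1} = p_n + h·k2.
s=0.000000, p=-1.500000:
  k1 = f(0.000000, -1.500000) = 0.040000
  k2 = f(0.200000, -1.492000) = 0.051680
  p ← -1.500000 + 0.4·0.051680 = -1.479328
s=0.400000, p=-1.479328:
  k1 = f(0.400000, -1.479328) = 0.070181
  k2 = f(0.600000, -1.465292) = 0.090674
  p ← -1.479328 + 0.4·0.090674 = -1.443058
s=0.800000, p=-1.443058:
  k1 = f(0.800000, -1.443058) = 0.123135
  k2 = f(1.000000, -1.418431) = 0.159090
  p ← -1.443058 + 0.4·0.159090 = -1.379422
p(1.2) ≈ -1.3794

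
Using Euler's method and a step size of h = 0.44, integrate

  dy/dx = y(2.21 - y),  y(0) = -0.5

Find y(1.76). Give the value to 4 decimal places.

-48.4933

Euler: y_{n+1} = y_n + h·f(x_n, y_n).
x=0.000000, y=-0.500000: f=-1.355000 → y ← -0.500000 + 0.44·(-1.355000) = -1.096200
x=0.440000, y=-1.096200: f=-3.624256 → y ← -1.096200 + 0.44·(-3.624256) = -2.690873
x=0.880000, y=-2.690873: f=-13.187626 → y ← -2.690873 + 0.44·(-13.187626) = -8.493428
x=1.320000, y=-8.493428: f=-90.908797 → y ← -8.493428 + 0.44·(-90.908797) = -48.493299
y(1.76) ≈ -48.4933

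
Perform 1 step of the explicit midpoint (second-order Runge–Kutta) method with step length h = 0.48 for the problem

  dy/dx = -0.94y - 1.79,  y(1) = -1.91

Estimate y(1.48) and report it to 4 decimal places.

Midpoint: k1 = f(x_n, y_n); k2 = f(x_n + h/2, y_n + (h/2)·k1); y_{n+1} = y_n + h·k2.
x=1.000000, y=-1.910000:
  k1 = f(1.000000, -1.910000) = 0.005400
  k2 = f(1.240000, -1.908704) = 0.004182
  y ← -1.910000 + 0.48·0.004182 = -1.907993
y(1.48) ≈ -1.9080

-1.9080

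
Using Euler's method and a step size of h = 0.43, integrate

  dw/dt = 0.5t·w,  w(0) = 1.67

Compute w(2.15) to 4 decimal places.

Euler: w_{n+1} = w_n + h·f(t_n, w_n).
t=0.000000, w=1.670000: f=0.000000 → w ← 1.670000 + 0.43·0.000000 = 1.670000
t=0.430000, w=1.670000: f=0.359050 → w ← 1.670000 + 0.43·0.359050 = 1.824391
t=0.860000, w=1.824391: f=0.784488 → w ← 1.824391 + 0.43·0.784488 = 2.161721
t=1.290000, w=2.161721: f=1.394310 → w ← 2.161721 + 0.43·1.394310 = 2.761275
t=1.720000, w=2.761275: f=2.374696 → w ← 2.761275 + 0.43·2.374696 = 3.782394
w(2.15) ≈ 3.7824

3.7824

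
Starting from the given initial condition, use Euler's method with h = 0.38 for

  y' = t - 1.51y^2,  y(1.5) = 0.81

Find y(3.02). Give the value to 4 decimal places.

Euler: y_{n+1} = y_n + h·f(t_n, y_n).
t=1.500000, y=0.810000: f=0.509289 → y ← 0.810000 + 0.38·0.509289 = 1.003530
t=1.880000, y=1.003530: f=0.359321 → y ← 1.003530 + 0.38·0.359321 = 1.140072
t=2.260000, y=1.140072: f=0.297357 → y ← 1.140072 + 0.38·0.297357 = 1.253067
t=2.640000, y=1.253067: f=0.269031 → y ← 1.253067 + 0.38·0.269031 = 1.355299
y(3.02) ≈ 1.3553

1.3553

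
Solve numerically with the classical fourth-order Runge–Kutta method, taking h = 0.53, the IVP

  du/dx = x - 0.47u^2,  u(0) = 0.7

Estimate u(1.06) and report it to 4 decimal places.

RK4: k1 = f(x_n, u_n); k2 = f(x_n + h/2, u_n + (h/2)·k1); k3 = f(x_n + h/2, u_n + (h/2)·k2); k4 = f(x_n + h, u_n + h·k3); u_{n+1} = u_n + (h/6)·(k1 + 2k2 + 2k3 + k4).
x=0.000000, u=0.700000:
  k1 = f(0.000000, 0.700000) = -0.230300
  k2 = f(0.265000, 0.638970) = 0.073107
  k3 = f(0.265000, 0.719373) = 0.021776
  k4 = f(0.530000, 0.711541) = 0.292043
  u ← 0.700000 + (0.53/6)·(k1 + 2k2 + 2k3 + k4) = 0.722217
x=0.530000, u=0.722217:
  k1 = f(0.530000, 0.722217) = 0.284849
  k2 = f(0.795000, 0.797702) = 0.495926
  k3 = f(0.795000, 0.853637) = 0.452513
  k4 = f(1.060000, 0.962048) = 0.624998
  u ← 0.722217 + (0.53/6)·(k1 + 2k2 + 2k3 + k4) = 0.970144
u(1.06) ≈ 0.9701

0.9701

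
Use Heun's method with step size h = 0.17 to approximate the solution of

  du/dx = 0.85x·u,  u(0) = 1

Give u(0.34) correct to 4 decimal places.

Heun: k1 = f(x_n, u_n); k2 = f(x_n + h, u_n + h·k1); u_{n+1} = u_n + (h/2)·(k1 + k2).
x=0.000000, u=1.000000:
  k1 = f(0.000000, 1.000000) = 0.000000
  k2 = f(0.170000, 1.000000) = 0.144500
  u ← 1.000000 + (0.17/2)·(0.000000 + 0.144500) = 1.012282
x=0.170000, u=1.012282:
  k1 = f(0.170000, 1.012282) = 0.146275
  k2 = f(0.340000, 1.037149) = 0.299736
  u ← 1.012282 + (0.17/2)·(0.146275 + 0.299736) = 1.050193
u(0.34) ≈ 1.0502

1.0502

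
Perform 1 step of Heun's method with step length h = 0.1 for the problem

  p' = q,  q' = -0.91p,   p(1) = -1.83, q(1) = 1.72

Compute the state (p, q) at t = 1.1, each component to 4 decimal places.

-1.6497, 1.8787

Heun on (p,q): k1 = f(t_n, state_n); k2 = f(t_n + h, state_n + h·k1); state_{n+1} = state_n + (h/2)·(k1 + k2).
1.000000: (-1.830000, 1.720000)
  k1 = (1.720000, 1.665300)
  predictor → (-1.658000, 1.886530)
  k2 = (1.886530, 1.508780)
  → (-1.649674, 1.878704)
(p(1.1), q(1.1)) ≈ (-1.6497, 1.8787)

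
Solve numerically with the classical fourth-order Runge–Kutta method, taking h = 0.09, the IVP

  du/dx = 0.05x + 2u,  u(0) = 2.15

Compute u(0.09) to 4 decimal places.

2.5742

RK4: k1 = f(x_n, u_n); k2 = f(x_n + h/2, u_n + (h/2)·k1); k3 = f(x_n + h/2, u_n + (h/2)·k2); k4 = f(x_n + h, u_n + h·k3); u_{n+1} = u_n + (h/6)·(k1 + 2k2 + 2k3 + k4).
x=0.000000, u=2.150000:
  k1 = f(0.000000, 2.150000) = 4.300000
  k2 = f(0.045000, 2.343500) = 4.689250
  k3 = f(0.045000, 2.361016) = 4.724283
  k4 = f(0.090000, 2.575185) = 5.154871
  u ← 2.150000 + (0.09/6)·(k1 + 2k2 + 2k3 + k4) = 2.574229
u(0.09) ≈ 2.5742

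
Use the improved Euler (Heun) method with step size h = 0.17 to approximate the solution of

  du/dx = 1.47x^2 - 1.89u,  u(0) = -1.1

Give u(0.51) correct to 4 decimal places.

-0.3719

Heun: k1 = f(x_n, u_n); k2 = f(x_n + h, u_n + h·k1); u_{n+1} = u_n + (h/2)·(k1 + k2).
x=0.000000, u=-1.100000:
  k1 = f(0.000000, -1.100000) = 2.079000
  k2 = f(0.170000, -0.746570) = 1.453500
  u ← -1.100000 + (0.17/2)·(2.079000 + 1.453500) = -0.799737
x=0.170000, u=-0.799737:
  k1 = f(0.170000, -0.799737) = 1.553987
  k2 = f(0.340000, -0.535560) = 1.182140
  u ← -0.799737 + (0.17/2)·(1.553987 + 1.182140) = -0.567167
x=0.340000, u=-0.567167:
  k1 = f(0.340000, -0.567167) = 1.241877
  k2 = f(0.510000, -0.356048) = 1.055277
  u ← -0.567167 + (0.17/2)·(1.241877 + 1.055277) = -0.371909
u(0.51) ≈ -0.3719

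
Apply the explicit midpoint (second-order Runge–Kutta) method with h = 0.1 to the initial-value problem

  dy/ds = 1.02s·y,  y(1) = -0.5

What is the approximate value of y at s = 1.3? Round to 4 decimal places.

Midpoint: k1 = f(s_n, y_n); k2 = f(s_n + h/2, y_n + (h/2)·k1); y_{n+1} = y_n + h·k2.
s=1.000000, y=-0.500000:
  k1 = f(1.000000, -0.500000) = -0.510000
  k2 = f(1.050000, -0.525500) = -0.562811
  y ← -0.500000 + 0.1·(-0.562811) = -0.556281
s=1.100000, y=-0.556281:
  k1 = f(1.100000, -0.556281) = -0.624147
  k2 = f(1.150000, -0.587488) = -0.689124
  y ← -0.556281 + 0.1·(-0.689124) = -0.625193
s=1.200000, y=-0.625193:
  k1 = f(1.200000, -0.625193) = -0.765237
  k2 = f(1.250000, -0.663455) = -0.845905
  y ← -0.625193 + 0.1·(-0.845905) = -0.709784
y(1.3) ≈ -0.7098

-0.7098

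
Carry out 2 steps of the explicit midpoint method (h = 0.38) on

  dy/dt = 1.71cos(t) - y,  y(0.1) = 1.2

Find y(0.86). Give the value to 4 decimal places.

1.3208

Midpoint: k1 = f(t_n, y_n); k2 = f(t_n + h/2, y_n + (h/2)·k1); y_{n+1} = y_n + h·k2.
t=0.100000, y=1.200000:
  k1 = f(0.100000, 1.200000) = 0.501457
  k2 = f(0.290000, 1.295277) = 0.343320
  y ← 1.200000 + 0.38·0.343320 = 1.330462
t=0.480000, y=1.330462:
  k1 = f(0.480000, 1.330462) = 0.186300
  k2 = f(0.670000, 1.365859) = -0.025524
  y ← 1.330462 + 0.38·(-0.025524) = 1.320763
y(0.86) ≈ 1.3208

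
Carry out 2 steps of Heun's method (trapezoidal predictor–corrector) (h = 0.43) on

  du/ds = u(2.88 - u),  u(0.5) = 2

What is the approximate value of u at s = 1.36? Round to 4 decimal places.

Heun: k1 = f(s_n, u_n); k2 = f(s_n + h, u_n + h·k1); u_{n+1} = u_n + (h/2)·(k1 + k2).
s=0.500000, u=2.000000:
  k1 = f(0.500000, 2.000000) = 1.760000
  k2 = f(0.930000, 2.756800) = 0.339638
  u ← 2.000000 + (0.43/2)·(1.760000 + 0.339638) = 2.451422
s=0.930000, u=2.451422:
  k1 = f(0.930000, 2.451422) = 1.050625
  k2 = f(1.360000, 2.903191) = -0.067328
  u ← 2.451422 + (0.43/2)·(1.050625 + (-0.067328)) = 2.662831
u(1.36) ≈ 2.6628

2.6628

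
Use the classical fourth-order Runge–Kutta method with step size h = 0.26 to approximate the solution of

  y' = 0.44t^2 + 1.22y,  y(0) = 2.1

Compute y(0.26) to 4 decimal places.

RK4: k1 = f(t_n, y_n); k2 = f(t_n + h/2, y_n + (h/2)·k1); k3 = f(t_n + h/2, y_n + (h/2)·k2); k4 = f(t_n + h, y_n + h·k3); y_{n+1} = y_n + (h/6)·(k1 + 2k2 + 2k3 + k4).
t=0.000000, y=2.100000:
  k1 = f(0.000000, 2.100000) = 2.562000
  k2 = f(0.130000, 2.433060) = 2.975769
  k3 = f(0.130000, 2.486850) = 3.041393
  k4 = f(0.260000, 2.890762) = 3.556474
  y ← 2.100000 + (0.26/6)·(k1 + 2k2 + 2k3 + k4) = 2.886621
y(0.26) ≈ 2.8866

2.8866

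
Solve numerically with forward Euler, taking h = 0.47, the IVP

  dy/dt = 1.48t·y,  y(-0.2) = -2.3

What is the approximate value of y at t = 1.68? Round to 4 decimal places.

-6.5610

Euler: y_{n+1} = y_n + h·f(t_n, y_n).
t=-0.200000, y=-2.300000: f=0.680800 → y ← -2.300000 + 0.47·0.680800 = -1.980024
t=0.270000, y=-1.980024: f=-0.791218 → y ← -1.980024 + 0.47·(-0.791218) = -2.351896
t=0.740000, y=-2.351896: f=-2.575797 → y ← -2.351896 + 0.47·(-2.575797) = -3.562521
t=1.210000, y=-3.562521: f=-6.379762 → y ← -3.562521 + 0.47·(-6.379762) = -6.561009
y(1.68) ≈ -6.5610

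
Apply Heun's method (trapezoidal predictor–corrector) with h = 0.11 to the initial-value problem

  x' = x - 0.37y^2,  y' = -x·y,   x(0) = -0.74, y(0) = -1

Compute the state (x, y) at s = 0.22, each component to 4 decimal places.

Heun on (x,y): k1 = f(s_n, state_n); k2 = f(s_n + h, state_n + h·k1); state_{n+1} = state_n + (h/2)·(k1 + k2).
0.000000: (-0.740000, -1.000000)
  k1 = (-1.110000, -0.740000)
  predictor → (-0.862100, -1.081400)
  k2 = (-1.294788, -0.932275)
  → (-0.872263, -1.091975)
0.110000: (-0.872263, -1.091975)
  k1 = (-1.313455, -0.952490)
  predictor → (-1.016743, -1.196749)
  k2 = (-1.546660, -1.216787)
  → (-1.029570, -1.211285)
(x(0.22), y(0.22)) ≈ (-1.0296, -1.2113)

-1.0296, -1.2113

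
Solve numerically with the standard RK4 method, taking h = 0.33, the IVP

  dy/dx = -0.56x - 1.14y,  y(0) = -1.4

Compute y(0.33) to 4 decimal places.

RK4: k1 = f(x_n, y_n); k2 = f(x_n + h/2, y_n + (h/2)·k1); k3 = f(x_n + h/2, y_n + (h/2)·k2); k4 = f(x_n + h, y_n + h·k3); y_{n+1} = y_n + (h/6)·(k1 + 2k2 + 2k3 + k4).
x=0.000000, y=-1.400000:
  k1 = f(0.000000, -1.400000) = 1.596000
  k2 = f(0.165000, -1.136660) = 1.203392
  k3 = f(0.165000, -1.201440) = 1.277242
  k4 = f(0.330000, -0.978510) = 0.930702
  y ← -1.400000 + (0.33/6)·(k1 + 2k2 + 2k3 + k4) = -0.988162
y(0.33) ≈ -0.9882

-0.9882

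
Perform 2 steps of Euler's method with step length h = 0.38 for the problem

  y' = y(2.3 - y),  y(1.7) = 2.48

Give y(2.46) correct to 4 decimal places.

2.3013

Euler: y_{n+1} = y_n + h·f(x_n, y_n).
x=1.700000, y=2.480000: f=-0.446400 → y ← 2.480000 + 0.38·(-0.446400) = 2.310368
x=2.080000, y=2.310368: f=-0.023954 → y ← 2.310368 + 0.38·(-0.023954) = 2.301266
y(2.46) ≈ 2.3013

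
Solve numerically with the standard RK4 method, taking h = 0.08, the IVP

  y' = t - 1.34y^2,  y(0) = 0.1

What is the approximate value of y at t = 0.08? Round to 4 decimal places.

0.1021

RK4: k1 = f(t_n, y_n); k2 = f(t_n + h/2, y_n + (h/2)·k1); k3 = f(t_n + h/2, y_n + (h/2)·k2); k4 = f(t_n + h, y_n + h·k3); y_{n+1} = y_n + (h/6)·(k1 + 2k2 + 2k3 + k4).
t=0.000000, y=0.100000:
  k1 = f(0.000000, 0.100000) = -0.013400
  k2 = f(0.040000, 0.099464) = 0.026743
  k3 = f(0.040000, 0.101070) = 0.026312
  k4 = f(0.080000, 0.102105) = 0.066030
  y ← 0.100000 + (0.08/6)·(k1 + 2k2 + 2k3 + k4) = 0.102117
y(0.08) ≈ 0.1021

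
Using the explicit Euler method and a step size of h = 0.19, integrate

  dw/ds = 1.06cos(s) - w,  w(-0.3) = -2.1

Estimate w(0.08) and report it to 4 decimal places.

Euler: w_{n+1} = w_n + h·f(s_n, w_n).
s=-0.300000, w=-2.100000: f=3.112657 → w ← -2.100000 + 0.19·3.112657 = -1.508595
s=-0.110000, w=-1.508595: f=2.562189 → w ← -1.508595 + 0.19·2.562189 = -1.021779
w(0.08) ≈ -1.0218

-1.0218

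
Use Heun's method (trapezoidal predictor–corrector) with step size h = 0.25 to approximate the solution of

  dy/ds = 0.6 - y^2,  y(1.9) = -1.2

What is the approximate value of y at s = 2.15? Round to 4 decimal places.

-1.4785

Heun: k1 = f(s_n, y_n); k2 = f(s_n + h, y_n + h·k1); y_{n+1} = y_n + (h/2)·(k1 + k2).
s=1.900000, y=-1.200000:
  k1 = f(1.900000, -1.200000) = -0.840000
  k2 = f(2.150000, -1.410000) = -1.388100
  y ← -1.200000 + (0.25/2)·(-0.840000 + (-1.388100)) = -1.478512
y(2.15) ≈ -1.4785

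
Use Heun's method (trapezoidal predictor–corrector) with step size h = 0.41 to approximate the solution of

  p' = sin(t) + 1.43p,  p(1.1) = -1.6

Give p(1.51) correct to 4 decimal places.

-2.3186

Heun: k1 = f(t_n, p_n); k2 = f(t_n + h, p_n + h·k1); p_{n+1} = p_n + (h/2)·(k1 + k2).
t=1.100000, p=-1.600000:
  k1 = f(1.100000, -1.600000) = -1.396793
  k2 = f(1.510000, -2.172685) = -2.108787
  p ← -1.600000 + (0.41/2)·(-1.396793 + (-2.108787)) = -2.318644
p(1.51) ≈ -2.3186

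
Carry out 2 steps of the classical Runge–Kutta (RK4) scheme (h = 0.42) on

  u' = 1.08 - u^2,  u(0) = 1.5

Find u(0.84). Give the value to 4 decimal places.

1.1092

RK4: k1 = f(x_n, u_n); k2 = f(x_n + h/2, u_n + (h/2)·k1); k3 = f(x_n + h/2, u_n + (h/2)·k2); k4 = f(x_n + h, u_n + h·k3); u_{n+1} = u_n + (h/6)·(k1 + 2k2 + 2k3 + k4).
x=0.000000, u=1.500000:
  k1 = f(0.000000, 1.500000) = -1.170000
  k2 = f(0.210000, 1.254300) = -0.493268
  k3 = f(0.210000, 1.396414) = -0.869971
  k4 = f(0.420000, 1.134612) = -0.207345
  u ← 1.500000 + (0.42/6)·(k1 + 2k2 + 2k3 + k4) = 1.212732
x=0.420000, u=1.212732:
  k1 = f(0.420000, 1.212732) = -0.390720
  k2 = f(0.630000, 1.130681) = -0.198440
  k3 = f(0.630000, 1.171060) = -0.291381
  k4 = f(0.840000, 1.090352) = -0.108868
  u ← 1.212732 + (0.42/6)·(k1 + 2k2 + 2k3 + k4) = 1.109186
u(0.84) ≈ 1.1092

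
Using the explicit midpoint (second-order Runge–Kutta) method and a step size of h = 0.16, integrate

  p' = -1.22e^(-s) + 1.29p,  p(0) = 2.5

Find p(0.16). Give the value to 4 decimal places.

2.8689

Midpoint: k1 = f(s_n, p_n); k2 = f(s_n + h/2, p_n + (h/2)·k1); p_{n+1} = p_n + h·k2.
s=0.000000, p=2.500000:
  k1 = f(0.000000, 2.500000) = 2.005000
  k2 = f(0.080000, 2.660400) = 2.305714
  p ← 2.500000 + 0.16·2.305714 = 2.868914
p(0.16) ≈ 2.8689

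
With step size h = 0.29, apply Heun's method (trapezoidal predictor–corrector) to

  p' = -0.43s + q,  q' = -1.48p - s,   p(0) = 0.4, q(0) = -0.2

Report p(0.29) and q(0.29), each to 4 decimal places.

Heun on (p,q): k1 = f(s_n, state_n); k2 = f(s_n + h, state_n + h·k1); state_{n+1} = state_n + (h/2)·(k1 + k2).
0.000000: (0.400000, -0.200000)
  k1 = (-0.200000, -0.592000)
  predictor → (0.342000, -0.371680)
  k2 = (-0.496380, -0.796160)
  → (0.299025, -0.401283)
(p(0.29), q(0.29)) ≈ (0.2990, -0.4013)

0.2990, -0.4013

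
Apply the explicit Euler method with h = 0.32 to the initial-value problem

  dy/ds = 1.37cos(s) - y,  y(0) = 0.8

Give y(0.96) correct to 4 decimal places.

Euler: y_{n+1} = y_n + h·f(s_n, y_n).
s=0.000000, y=0.800000: f=0.570000 → y ← 0.800000 + 0.32·0.570000 = 0.982400
s=0.320000, y=0.982400: f=0.318053 → y ← 0.982400 + 0.32·0.318053 = 1.084177
s=0.640000, y=1.084177: f=0.014694 → y ← 1.084177 + 0.32·0.014694 = 1.088879
y(0.96) ≈ 1.0889

1.0889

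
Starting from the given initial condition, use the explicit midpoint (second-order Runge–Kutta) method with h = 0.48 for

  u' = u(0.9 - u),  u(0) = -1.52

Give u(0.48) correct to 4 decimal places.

-5.3293

Midpoint: k1 = f(t_n, u_n); k2 = f(t_n + h/2, u_n + (h/2)·k1); u_{n+1} = u_n + h·k2.
t=0.000000, u=-1.520000:
  k1 = f(0.000000, -1.520000) = -3.678400
  k2 = f(0.240000, -2.402816) = -7.936059
  u ← -1.520000 + 0.48·(-7.936059) = -5.329308
u(0.48) ≈ -5.3293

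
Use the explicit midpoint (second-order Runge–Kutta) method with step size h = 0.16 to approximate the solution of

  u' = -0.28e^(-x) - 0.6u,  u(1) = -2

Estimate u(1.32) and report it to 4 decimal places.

Midpoint: k1 = f(x_n, u_n); k2 = f(x_n + h/2, u_n + (h/2)·k1); u_{n+1} = u_n + h·k2.
x=1.000000, u=-2.000000:
  k1 = f(1.000000, -2.000000) = 1.096994
  k2 = f(1.080000, -1.912240) = 1.052258
  u ← -2.000000 + 0.16·1.052258 = -1.831639
x=1.160000, u=-1.831639:
  k1 = f(1.160000, -1.831639) = 1.011207
  k2 = f(1.240000, -1.750742) = 0.969418
  u ← -1.831639 + 0.16·0.969418 = -1.676532
u(1.32) ≈ -1.6765

-1.6765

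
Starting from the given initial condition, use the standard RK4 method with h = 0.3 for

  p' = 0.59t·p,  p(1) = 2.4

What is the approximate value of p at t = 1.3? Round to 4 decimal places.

RK4: k1 = f(t_n, p_n); k2 = f(t_n + h/2, p_n + (h/2)·k1); k3 = f(t_n + h/2, p_n + (h/2)·k2); k4 = f(t_n + h, p_n + h·k3); p_{n+1} = p_n + (h/6)·(k1 + 2k2 + 2k3 + k4).
t=1.000000, p=2.400000:
  k1 = f(1.000000, 2.400000) = 1.416000
  k2 = f(1.150000, 2.612400) = 1.772513
  k3 = f(1.150000, 2.665877) = 1.808798
  k4 = f(1.300000, 2.942639) = 2.257004
  p ← 2.400000 + (0.3/6)·(k1 + 2k2 + 2k3 + k4) = 2.941781
p(1.3) ≈ 2.9418

2.9418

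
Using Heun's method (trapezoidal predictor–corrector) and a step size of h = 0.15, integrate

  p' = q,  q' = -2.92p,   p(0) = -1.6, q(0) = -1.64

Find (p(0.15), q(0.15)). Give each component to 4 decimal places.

-1.7934, -0.8853

Heun on (p,q): k1 = f(t_n, state_n); k2 = f(t_n + h, state_n + h·k1); state_{n+1} = state_n + (h/2)·(k1 + k2).
0.000000: (-1.600000, -1.640000)
  k1 = (-1.640000, 4.672000)
  predictor → (-1.846000, -0.939200)
  k2 = (-0.939200, 5.390320)
  → (-1.793440, -0.885326)
(p(0.15), q(0.15)) ≈ (-1.7934, -0.8853)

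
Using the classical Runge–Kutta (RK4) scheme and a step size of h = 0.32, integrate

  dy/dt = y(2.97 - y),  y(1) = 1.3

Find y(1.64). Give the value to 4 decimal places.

RK4: k1 = f(t_n, y_n); k2 = f(t_n + h/2, y_n + (h/2)·k1); k3 = f(t_n + h/2, y_n + (h/2)·k2); k4 = f(t_n + h, y_n + h·k3); y_{n+1} = y_n + (h/6)·(k1 + 2k2 + 2k3 + k4).
t=1.000000, y=1.300000:
  k1 = f(1.000000, 1.300000) = 2.171000
  k2 = f(1.160000, 1.647360) = 2.178864
  k3 = f(1.160000, 1.648618) = 2.178454
  k4 = f(1.320000, 1.997105) = 1.942973
  y ← 1.300000 + (0.32/6)·(k1 + 2k2 + 2k3 + k4) = 1.984193
t=1.320000, y=1.984193:
  k1 = f(1.320000, 1.984193) = 1.956032
  k2 = f(1.480000, 2.297158) = 1.545625
  k3 = f(1.480000, 2.231493) = 1.647974
  k4 = f(1.640000, 2.511544) = 1.151432
  y ← 1.984193 + (0.32/6)·(k1 + 2k2 + 2k3 + k4) = 2.490574
y(1.64) ≈ 2.4906

2.4906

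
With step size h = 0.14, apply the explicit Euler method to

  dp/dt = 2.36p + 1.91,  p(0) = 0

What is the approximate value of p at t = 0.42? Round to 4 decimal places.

Euler: p_{n+1} = p_n + h·f(t_n, p_n).
t=0.000000, p=0.000000: f=1.910000 → p ← 0.000000 + 0.14·1.910000 = 0.267400
t=0.140000, p=0.267400: f=2.541064 → p ← 0.267400 + 0.14·2.541064 = 0.623149
t=0.280000, p=0.623149: f=3.380632 → p ← 0.623149 + 0.14·3.380632 = 1.096437
p(0.42) ≈ 1.0964

1.0964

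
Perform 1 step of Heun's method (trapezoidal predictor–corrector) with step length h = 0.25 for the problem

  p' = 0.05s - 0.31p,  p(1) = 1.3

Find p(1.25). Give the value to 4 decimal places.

1.2167

Heun: k1 = f(s_n, p_n); k2 = f(s_n + h, p_n + h·k1); p_{n+1} = p_n + (h/2)·(k1 + k2).
s=1.000000, p=1.300000:
  k1 = f(1.000000, 1.300000) = -0.353000
  k2 = f(1.250000, 1.211750) = -0.313143
  p ← 1.300000 + (0.25/2)·(-0.353000 + (-0.313143)) = 1.216732
p(1.25) ≈ 1.2167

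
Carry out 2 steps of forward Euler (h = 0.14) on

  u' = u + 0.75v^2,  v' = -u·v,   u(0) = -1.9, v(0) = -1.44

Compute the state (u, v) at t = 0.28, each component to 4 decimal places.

Euler on (u,v): u_{n+1} = u_n + h·u', v_{n+1} = v_n + h·v'.
0.000000: (-1.900000, -1.440000); f=(-0.344800, -2.736000) → (-1.948272, -1.823040)
0.140000: (-1.948272, -1.823040); f=(0.544334, -3.551778) → (-1.872065, -2.320289)
(u(0.28), v(0.28)) ≈ (-1.8721, -2.3203)

-1.8721, -2.3203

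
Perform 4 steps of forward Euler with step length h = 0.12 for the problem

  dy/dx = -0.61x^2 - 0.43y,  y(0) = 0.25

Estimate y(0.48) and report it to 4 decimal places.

Euler: y_{n+1} = y_n + h·f(x_n, y_n).
x=0.000000, y=0.250000: f=-0.107500 → y ← 0.250000 + 0.12·(-0.107500) = 0.237100
x=0.120000, y=0.237100: f=-0.110737 → y ← 0.237100 + 0.12·(-0.110737) = 0.223812
x=0.240000, y=0.223812: f=-0.131375 → y ← 0.223812 + 0.12·(-0.131375) = 0.208047
x=0.360000, y=0.208047: f=-0.168516 → y ← 0.208047 + 0.12·(-0.168516) = 0.187825
y(0.48) ≈ 0.1878

0.1878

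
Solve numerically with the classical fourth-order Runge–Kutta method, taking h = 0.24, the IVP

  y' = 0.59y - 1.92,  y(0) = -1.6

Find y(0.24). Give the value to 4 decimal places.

-2.3384

RK4: k1 = f(t_n, y_n); k2 = f(t_n + h/2, y_n + (h/2)·k1); k3 = f(t_n + h/2, y_n + (h/2)·k2); k4 = f(t_n + h, y_n + h·k3); y_{n+1} = y_n + (h/6)·(k1 + 2k2 + 2k3 + k4).
t=0.000000, y=-1.600000:
  k1 = f(0.000000, -1.600000) = -2.864000
  k2 = f(0.120000, -1.943680) = -3.066771
  k3 = f(0.120000, -1.968013) = -3.081127
  k4 = f(0.240000, -2.339471) = -3.300288
  y ← -1.600000 + (0.24/6)·(k1 + 2k2 + 2k3 + k4) = -2.338403
y(0.24) ≈ -2.3384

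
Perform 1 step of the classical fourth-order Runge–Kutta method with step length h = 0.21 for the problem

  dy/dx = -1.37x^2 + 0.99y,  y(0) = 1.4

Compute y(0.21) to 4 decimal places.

1.7191

RK4: k1 = f(x_n, y_n); k2 = f(x_n + h/2, y_n + (h/2)·k1); k3 = f(x_n + h/2, y_n + (h/2)·k2); k4 = f(x_n + h, y_n + h·k3); y_{n+1} = y_n + (h/6)·(k1 + 2k2 + 2k3 + k4).
x=0.000000, y=1.400000:
  k1 = f(0.000000, 1.400000) = 1.386000
  k2 = f(0.105000, 1.545530) = 1.514970
  k3 = f(0.105000, 1.559072) = 1.528377
  k4 = f(0.210000, 1.720959) = 1.643333
  y ← 1.400000 + (0.21/6)·(k1 + 2k2 + 2k3 + k4) = 1.719061
y(0.21) ≈ 1.7191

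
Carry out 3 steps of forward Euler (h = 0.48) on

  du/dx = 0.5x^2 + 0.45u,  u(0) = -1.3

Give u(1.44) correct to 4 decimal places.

-2.0490

Euler: u_{n+1} = u_n + h·f(x_n, u_n).
x=0.000000, u=-1.300000: f=-0.585000 → u ← -1.300000 + 0.48·(-0.585000) = -1.580800
x=0.480000, u=-1.580800: f=-0.596160 → u ← -1.580800 + 0.48·(-0.596160) = -1.866957
x=0.960000, u=-1.866957: f=-0.379331 → u ← -1.866957 + 0.48·(-0.379331) = -2.049035
u(1.44) ≈ -2.0490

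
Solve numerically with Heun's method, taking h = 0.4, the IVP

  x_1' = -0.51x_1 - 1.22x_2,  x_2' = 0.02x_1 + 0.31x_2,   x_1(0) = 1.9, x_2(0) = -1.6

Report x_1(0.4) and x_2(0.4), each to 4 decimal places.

2.2978, -1.7930

Heun on (x_1,x_2): k1 = f(s_n, state_n); k2 = f(s_n + h, state_n + h·k1); state_{n+1} = state_n + (h/2)·(k1 + k2).
0.000000: (1.900000, -1.600000)
  k1 = (0.983000, -0.458000)
  predictor → (2.293200, -1.783200)
  k2 = (1.005972, -0.506928)
  → (2.297794, -1.792986)
(x_1(0.4), x_2(0.4)) ≈ (2.2978, -1.7930)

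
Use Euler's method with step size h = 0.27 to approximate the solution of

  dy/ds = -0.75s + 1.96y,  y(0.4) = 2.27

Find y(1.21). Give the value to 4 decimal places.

7.5302

Euler: y_{n+1} = y_n + h·f(s_n, y_n).
s=0.400000, y=2.270000: f=4.149200 → y ← 2.270000 + 0.27·4.149200 = 3.390284
s=0.670000, y=3.390284: f=6.142457 → y ← 3.390284 + 0.27·6.142457 = 5.048747
s=0.940000, y=5.048747: f=9.190545 → y ← 5.048747 + 0.27·9.190545 = 7.530194
y(1.21) ≈ 7.5302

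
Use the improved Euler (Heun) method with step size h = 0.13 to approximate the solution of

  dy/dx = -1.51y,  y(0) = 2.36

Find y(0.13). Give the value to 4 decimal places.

Heun: k1 = f(x_n, y_n); k2 = f(x_n + h, y_n + h·k1); y_{n+1} = y_n + (h/2)·(k1 + k2).
x=0.000000, y=2.360000:
  k1 = f(0.000000, 2.360000) = -3.563600
  k2 = f(0.130000, 1.896732) = -2.864065
  y ← 2.360000 + (0.13/2)·(-3.563600 + (-2.864065)) = 1.942202
y(0.13) ≈ 1.9422

1.9422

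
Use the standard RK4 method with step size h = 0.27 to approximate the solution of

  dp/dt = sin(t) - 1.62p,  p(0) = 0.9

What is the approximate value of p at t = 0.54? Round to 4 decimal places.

RK4: k1 = f(t_n, p_n); k2 = f(t_n + h/2, p_n + (h/2)·k1); k3 = f(t_n + h/2, p_n + (h/2)·k2); k4 = f(t_n + h, p_n + h·k3); p_{n+1} = p_n + (h/6)·(k1 + 2k2 + 2k3 + k4).
t=0.000000, p=0.900000:
  k1 = f(0.000000, 0.900000) = -1.458000
  k2 = f(0.135000, 0.703170) = -1.004545
  k3 = f(0.135000, 0.764386) = -1.103716
  k4 = f(0.270000, 0.601997) = -0.708503
  p ← 0.900000 + (0.27/6)·(k1 + 2k2 + 2k3 + k4) = 0.612764
t=0.270000, p=0.612764:
  k1 = f(0.270000, 0.612764) = -0.725946
  k2 = f(0.405000, 0.514761) = -0.439894
  k3 = f(0.405000, 0.553378) = -0.502454
  k4 = f(0.540000, 0.477101) = -0.258768
  p ← 0.612764 + (0.27/6)·(k1 + 2k2 + 2k3 + k4) = 0.483640
p(0.54) ≈ 0.4836

0.4836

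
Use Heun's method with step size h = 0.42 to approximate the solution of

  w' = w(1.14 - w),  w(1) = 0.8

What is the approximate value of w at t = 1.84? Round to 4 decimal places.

0.9768

Heun: k1 = f(t_n, w_n); k2 = f(t_n + h, w_n + h·k1); w_{n+1} = w_n + (h/2)·(k1 + k2).
t=1.000000, w=0.800000:
  k1 = f(1.000000, 0.800000) = 0.272000
  k2 = f(1.420000, 0.914240) = 0.206399
  w ← 0.800000 + (0.42/2)·(0.272000 + 0.206399) = 0.900464
t=1.420000, w=0.900464:
  k1 = f(1.420000, 0.900464) = 0.215694
  k2 = f(1.840000, 0.991055) = 0.147613
  w ← 0.900464 + (0.42/2)·(0.215694 + 0.147613) = 0.976758
w(1.84) ≈ 0.9768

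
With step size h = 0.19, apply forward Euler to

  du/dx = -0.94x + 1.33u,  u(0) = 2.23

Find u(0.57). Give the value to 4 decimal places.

4.2734

Euler: u_{n+1} = u_n + h·f(x_n, u_n).
x=0.000000, u=2.230000: f=2.965900 → u ← 2.230000 + 0.19·2.965900 = 2.793521
x=0.190000, u=2.793521: f=3.536783 → u ← 2.793521 + 0.19·3.536783 = 3.465510
x=0.380000, u=3.465510: f=4.251928 → u ← 3.465510 + 0.19·4.251928 = 4.273376
u(0.57) ≈ 4.2734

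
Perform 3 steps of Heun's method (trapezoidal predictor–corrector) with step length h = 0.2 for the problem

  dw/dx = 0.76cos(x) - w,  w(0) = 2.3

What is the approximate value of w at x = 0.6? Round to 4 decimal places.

1.5841

Heun: k1 = f(x_n, w_n); k2 = f(x_n + h, w_n + h·k1); w_{n+1} = w_n + (h/2)·(k1 + k2).
x=0.000000, w=2.300000:
  k1 = f(0.000000, 2.300000) = -1.540000
  k2 = f(0.200000, 1.992000) = -1.247149
  w ← 2.300000 + (0.2/2)·(-1.540000 + (-1.247149)) = 2.021285
x=0.200000, w=2.021285:
  k1 = f(0.200000, 2.021285) = -1.276434
  k2 = f(0.400000, 1.765998) = -1.065992
  w ← 2.021285 + (0.2/2)·(-1.276434 + (-1.065992)) = 1.787042
x=0.400000, w=1.787042:
  k1 = f(0.400000, 1.787042) = -1.087036
  k2 = f(0.600000, 1.569635) = -0.942380
  w ← 1.787042 + (0.2/2)·(-1.087036 + (-0.942380)) = 1.584101
w(0.6) ≈ 1.5841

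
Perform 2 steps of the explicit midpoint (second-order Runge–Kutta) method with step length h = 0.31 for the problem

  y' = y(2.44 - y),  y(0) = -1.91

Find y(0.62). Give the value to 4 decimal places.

-134.4229

Midpoint: k1 = f(x_n, y_n); k2 = f(x_n + h/2, y_n + (h/2)·k1); y_{n+1} = y_n + h·k2.
x=0.000000, y=-1.910000:
  k1 = f(0.000000, -1.910000) = -8.308500
  k2 = f(0.155000, -3.197817) = -18.028711
  y ← -1.910000 + 0.31·(-18.028711) = -7.498901
x=0.310000, y=-7.498901:
  k1 = f(0.310000, -7.498901) = -74.530827
  k2 = f(0.465000, -19.051179) = -409.432287
  y ← -7.498901 + 0.31·(-409.432287) = -134.422909
y(0.62) ≈ -134.4229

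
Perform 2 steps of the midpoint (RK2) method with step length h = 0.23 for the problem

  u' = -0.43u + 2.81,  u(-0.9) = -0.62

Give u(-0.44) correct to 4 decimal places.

Midpoint: k1 = f(t_n, u_n); k2 = f(t_n + h/2, u_n + (h/2)·k1); u_{n+1} = u_n + h·k2.
t=-0.900000, u=-0.620000:
  k1 = f(-0.900000, -0.620000) = 3.076600
  k2 = f(-0.785000, -0.266191) = 2.924462
  u ← -0.620000 + 0.23·2.924462 = 0.052626
t=-0.670000, u=0.052626:
  k1 = f(-0.670000, 0.052626) = 2.787371
  k2 = f(-0.555000, 0.373174) = 2.649535
  u ← 0.052626 + 0.23·2.649535 = 0.662019
u(-0.44) ≈ 0.6620

0.6620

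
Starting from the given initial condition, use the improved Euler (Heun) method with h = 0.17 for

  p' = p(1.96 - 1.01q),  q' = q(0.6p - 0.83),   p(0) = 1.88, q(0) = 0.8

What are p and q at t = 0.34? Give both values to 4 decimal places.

Heun on (p,q): k1 = f(t_n, state_n); k2 = f(t_n + h, state_n + h·k1); state_{n+1} = state_n + (h/2)·(k1 + k2).
0.000000: (1.880000, 0.800000)
  k1 = (2.165760, 0.238400)
  predictor → (2.248179, 0.840528)
  k2 = (2.497877, 0.436156)
  → (2.276409, 0.857337)
0.170000: (2.276409, 0.857337)
  k1 = (2.490595, 0.459400)
  predictor → (2.699810, 0.935435)
  k2 = (2.740875, 0.738887)
  → (2.721084, 0.959192)
(p(0.34), q(0.34)) ≈ (2.7211, 0.9592)

2.7211, 0.9592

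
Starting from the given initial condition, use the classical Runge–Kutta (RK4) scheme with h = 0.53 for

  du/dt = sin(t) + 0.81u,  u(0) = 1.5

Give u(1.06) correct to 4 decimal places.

RK4: k1 = f(t_n, u_n); k2 = f(t_n + h/2, u_n + (h/2)·k1); k3 = f(t_n + h/2, u_n + (h/2)·k2); k4 = f(t_n + h, u_n + h·k3); u_{n+1} = u_n + (h/6)·(k1 + 2k2 + 2k3 + k4).
t=0.000000, u=1.500000:
  k1 = f(0.000000, 1.500000) = 1.215000
  k2 = f(0.265000, 1.821975) = 1.737709
  k3 = f(0.265000, 1.960493) = 1.849909
  k4 = f(0.530000, 2.480452) = 2.514699
  u ← 1.500000 + (0.53/6)·(k1 + 2k2 + 2k3 + k4) = 2.463269
t=0.530000, u=2.463269:
  k1 = f(0.530000, 2.463269) = 2.500781
  k2 = f(0.795000, 3.125976) = 3.245904
  k3 = f(0.795000, 3.323434) = 3.405845
  k4 = f(1.060000, 4.268367) = 4.329733
  u ← 2.463269 + (0.53/6)·(k1 + 2k2 + 2k3 + k4) = 4.241774
u(1.06) ≈ 4.2418

4.2418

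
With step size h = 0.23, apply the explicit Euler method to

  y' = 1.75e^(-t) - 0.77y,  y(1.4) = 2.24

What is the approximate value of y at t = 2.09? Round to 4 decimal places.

1.4430

Euler: y_{n+1} = y_n + h·f(t_n, y_n).
t=1.400000, y=2.240000: f=-1.293255 → y ← 2.240000 + 0.23·(-1.293255) = 1.942551
t=1.630000, y=1.942551: f=-1.152888 → y ← 1.942551 + 0.23·(-1.152888) = 1.677387
t=1.860000, y=1.677387: f=-1.019161 → y ← 1.677387 + 0.23·(-1.019161) = 1.442980
y(2.09) ≈ 1.4430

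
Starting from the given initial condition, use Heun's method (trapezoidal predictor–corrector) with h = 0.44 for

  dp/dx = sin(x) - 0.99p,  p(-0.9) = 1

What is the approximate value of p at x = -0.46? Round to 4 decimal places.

0.4643

Heun: k1 = f(x_n, p_n); k2 = f(x_n + h, p_n + h·k1); p_{n+1} = p_n + (h/2)·(k1 + k2).
x=-0.900000, p=1.000000:
  k1 = f(-0.900000, 1.000000) = -1.773327
  k2 = f(-0.460000, 0.219736) = -0.661487
  p ← 1.000000 + (0.44/2)·(-1.773327 + (-0.661487)) = 0.464341
p(-0.46) ≈ 0.4643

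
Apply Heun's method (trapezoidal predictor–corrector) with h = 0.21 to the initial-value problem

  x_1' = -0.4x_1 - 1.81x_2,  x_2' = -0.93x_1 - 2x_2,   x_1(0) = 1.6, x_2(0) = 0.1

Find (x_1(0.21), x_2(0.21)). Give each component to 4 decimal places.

Heun on (x_1,x_2): k1 = f(x_n, state_n); k2 = f(x_n + h, state_n + h·k1); state_{n+1} = state_n + (h/2)·(k1 + k2).
0.000000: (1.600000, 0.100000)
  k1 = (-0.821000, -1.688000)
  predictor → (1.427590, -0.254480)
  k2 = (-0.110427, -0.818699)
  → (1.502200, -0.163203)
(x_1(0.21), x_2(0.21)) ≈ (1.5022, -0.1632)

1.5022, -0.1632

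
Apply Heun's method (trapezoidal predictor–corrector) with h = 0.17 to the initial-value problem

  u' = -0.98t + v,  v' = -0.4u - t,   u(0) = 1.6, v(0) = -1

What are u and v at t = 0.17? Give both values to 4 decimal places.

1.4066, -1.1175

Heun on (u,v): k1 = f(t_n, state_n); k2 = f(t_n + h, state_n + h·k1); state_{n+1} = state_n + (h/2)·(k1 + k2).
0.000000: (1.600000, -1.000000)
  k1 = (-1.000000, -0.640000)
  predictor → (1.430000, -1.108800)
  k2 = (-1.275400, -0.742000)
  → (1.406591, -1.117470)
(u(0.17), v(0.17)) ≈ (1.4066, -1.1175)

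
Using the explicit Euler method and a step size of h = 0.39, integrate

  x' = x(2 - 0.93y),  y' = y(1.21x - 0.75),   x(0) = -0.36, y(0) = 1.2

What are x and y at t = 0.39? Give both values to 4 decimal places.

Euler on (x,y): x_{n+1} = x_n + h·x', y_{n+1} = y_n + h·y'.
0.000000: (-0.360000, 1.200000); f=(-0.318240, -1.422720) → (-0.484114, 0.645139)
(x(0.39), y(0.39)) ≈ (-0.4841, 0.6451)

-0.4841, 0.6451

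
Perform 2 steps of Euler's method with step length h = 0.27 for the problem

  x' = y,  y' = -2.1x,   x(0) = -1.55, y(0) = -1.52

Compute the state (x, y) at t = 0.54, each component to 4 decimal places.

-2.1335, 0.4704

Euler on (x,y): x_{n+1} = x_n + h·x', y_{n+1} = y_n + h·y'.
0.000000: (-1.550000, -1.520000); f=(-1.520000, 3.255000) → (-1.960400, -0.641150)
0.270000: (-1.960400, -0.641150); f=(-0.641150, 4.116840) → (-2.133511, 0.470397)
(x(0.54), y(0.54)) ≈ (-2.1335, 0.4704)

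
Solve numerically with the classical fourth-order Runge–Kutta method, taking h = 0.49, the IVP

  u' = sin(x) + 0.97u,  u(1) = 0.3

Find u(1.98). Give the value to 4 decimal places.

RK4: k1 = f(x_n, u_n); k2 = f(x_n + h/2, u_n + (h/2)·k1); k3 = f(x_n + h/2, u_n + (h/2)·k2); k4 = f(x_n + h, u_n + h·k3); u_{n+1} = u_n + (h/6)·(k1 + 2k2 + 2k3 + k4).
x=1.000000, u=0.300000:
  k1 = f(1.000000, 0.300000) = 1.132471
  k2 = f(1.245000, 0.577455) = 1.507528
  k3 = f(1.245000, 0.669344) = 1.596660
  k4 = f(1.490000, 1.082363) = 2.046630
  u ← 0.300000 + (0.49/6)·(k1 + 2k2 + 2k3 + k4) = 1.066644
x=1.490000, u=1.066644:
  k1 = f(1.490000, 1.066644) = 2.031382
  k2 = f(1.735000, 1.564333) = 2.503952
  k3 = f(1.735000, 1.680112) = 2.616258
  k4 = f(1.980000, 2.348610) = 3.195590
  u ← 1.066644 + (0.49/6)·(k1 + 2k2 + 2k3 + k4) = 2.329814
u(1.98) ≈ 2.3298

2.3298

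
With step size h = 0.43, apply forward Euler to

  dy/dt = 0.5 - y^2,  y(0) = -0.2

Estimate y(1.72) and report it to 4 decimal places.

Euler: y_{n+1} = y_n + h·f(t_n, y_n).
t=0.000000, y=-0.200000: f=0.460000 → y ← -0.200000 + 0.43·0.460000 = -0.002200
t=0.430000, y=-0.002200: f=0.499995 → y ← -0.002200 + 0.43·0.499995 = 0.212798
t=0.860000, y=0.212798: f=0.454717 → y ← 0.212798 + 0.43·0.454717 = 0.408326
t=1.290000, y=0.408326: f=0.333270 → y ← 0.408326 + 0.43·0.333270 = 0.551632
y(1.72) ≈ 0.5516

0.5516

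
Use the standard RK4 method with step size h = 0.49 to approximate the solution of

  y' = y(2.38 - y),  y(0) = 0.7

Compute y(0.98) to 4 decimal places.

1.9284

RK4: k1 = f(s_n, y_n); k2 = f(s_n + h/2, y_n + (h/2)·k1); k3 = f(s_n + h/2, y_n + (h/2)·k2); k4 = f(s_n + h, y_n + h·k3); y_{n+1} = y_n + (h/6)·(k1 + 2k2 + 2k3 + k4).
s=0.000000, y=0.700000:
  k1 = f(0.000000, 0.700000) = 1.176000
  k2 = f(0.245000, 0.988120) = 1.375344
  k3 = f(0.245000, 1.036959) = 1.392679
  k4 = f(0.490000, 1.382413) = 1.379077
  y ← 0.700000 + (0.49/6)·(k1 + 2k2 + 2k3 + k4) = 1.360775
s=0.490000, y=1.360775:
  k1 = f(0.490000, 1.360775) = 1.386936
  k2 = f(0.735000, 1.700574) = 1.155414
  k3 = f(0.735000, 1.643851) = 1.210119
  k4 = f(0.980000, 1.953733) = 0.832811
  y ← 1.360775 + (0.49/6)·(k1 + 2k2 + 2k3 + k4) = 1.928425
y(0.98) ≈ 1.9284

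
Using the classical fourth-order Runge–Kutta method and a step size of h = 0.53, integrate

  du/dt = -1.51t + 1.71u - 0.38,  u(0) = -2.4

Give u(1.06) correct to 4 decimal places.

RK4: k1 = f(t_n, u_n); k2 = f(t_n + h/2, u_n + (h/2)·k1); k3 = f(t_n + h/2, u_n + (h/2)·k2); k4 = f(t_n + h, u_n + h·k3); u_{n+1} = u_n + (h/6)·(k1 + 2k2 + 2k3 + k4).
t=0.000000, u=-2.400000:
  k1 = f(0.000000, -2.400000) = -4.484000
  k2 = f(0.265000, -3.588260) = -6.916075
  k3 = f(0.265000, -4.232760) = -8.018169
  k4 = f(0.530000, -6.649630) = -12.551167
  u ← -2.400000 + (0.53/6)·(k1 + 2k2 + 2k3 + k4) = -6.543156
t=0.530000, u=-6.543156:
  k1 = f(0.530000, -6.543156) = -12.369097
  k2 = f(0.795000, -9.820967) = -18.374303
  k3 = f(0.795000, -11.412347) = -21.095563
  k4 = f(1.060000, -17.723804) = -32.288305
  u ← -6.543156 + (0.53/6)·(k1 + 2k2 + 2k3 + k4) = -17.460903
u(1.06) ≈ -17.4609

-17.4609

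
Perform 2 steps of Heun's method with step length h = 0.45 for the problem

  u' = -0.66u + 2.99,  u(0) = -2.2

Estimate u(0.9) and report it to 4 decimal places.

0.7737

Heun: k1 = f(t_n, u_n); k2 = f(t_n + h, u_n + h·k1); u_{n+1} = u_n + (h/2)·(k1 + k2).
t=0.000000, u=-2.200000:
  k1 = f(0.000000, -2.200000) = 4.442000
  k2 = f(0.450000, -0.201100) = 3.122726
  u ← -2.200000 + (0.45/2)·(4.442000 + 3.122726) = -0.497937
t=0.450000, u=-0.497937:
  k1 = f(0.450000, -0.497937) = 3.318638
  k2 = f(0.900000, 0.995451) = 2.333003
  u ← -0.497937 + (0.45/2)·(3.318638 + 2.333003) = 0.773683
u(0.9) ≈ 0.7737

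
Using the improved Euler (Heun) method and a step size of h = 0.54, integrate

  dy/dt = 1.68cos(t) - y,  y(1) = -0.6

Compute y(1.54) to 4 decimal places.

-0.2368

Heun: k1 = f(t_n, y_n); k2 = f(t_n + h, y_n + h·k1); y_{n+1} = y_n + (h/2)·(k1 + k2).
t=1.000000, y=-0.600000:
  k1 = f(1.000000, -0.600000) = 1.507708
  k2 = f(1.540000, 0.214162) = -0.162433
  y ← -0.600000 + (0.54/2)·(1.507708 + (-0.162433)) = -0.236776
y(1.54) ≈ -0.2368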